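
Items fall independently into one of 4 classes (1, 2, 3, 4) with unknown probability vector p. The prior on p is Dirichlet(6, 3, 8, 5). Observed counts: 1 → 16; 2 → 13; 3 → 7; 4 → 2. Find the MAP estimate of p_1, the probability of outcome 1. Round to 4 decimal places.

The posterior is Dirichlet(αᵢ + nᵢ) = Dirichlet(22, 16, 15, 7).
For a Dirichlet(a₁,…,a_K) with all aᵢ > 1, the mode has j-th component (aⱼ − 1)/(Σaᵢ − K).
Here Σaᵢ = 60 and K = 4, so p_1 = (22 − 1)/(60 − 4) = 21/56 ≈ 0.3750.

MAP estimate: 0.3750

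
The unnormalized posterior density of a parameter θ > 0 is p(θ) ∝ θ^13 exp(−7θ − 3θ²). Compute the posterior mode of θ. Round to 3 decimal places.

ℓ'(θ) = 13/θ − 7 − 6θ. Setting this to zero and multiplying by θ: 6θ² + 7θ − 13 = 0.
θ = (−7 + √(7² + 4·6·13)) / (2·6) = (−7 + √361) / 12 = (−7 + 19)/12 = 1.
ℓ''(θ) = −13/θ² − 6 < 0, confirming a maximum.

θ̂_MAP = 1.000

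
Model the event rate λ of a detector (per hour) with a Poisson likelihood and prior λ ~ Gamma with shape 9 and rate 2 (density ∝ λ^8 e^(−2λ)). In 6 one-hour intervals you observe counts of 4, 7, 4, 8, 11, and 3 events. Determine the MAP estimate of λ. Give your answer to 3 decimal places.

Σxᵢ = 4+7+4+8+11+3 = 37, with n = 6.
Posterior ∝ λ^8e^(−2λ) · λ^37e^(−6λ) = λ^45e^(−8λ), i.e. Gamma(shape=46, rate=8).
The mode of a Gamma(a, b) with a ≥ 1 (shape–rate) is (a−1)/b = 45/8 ≈ 5.625.

λ̂_MAP = 5.625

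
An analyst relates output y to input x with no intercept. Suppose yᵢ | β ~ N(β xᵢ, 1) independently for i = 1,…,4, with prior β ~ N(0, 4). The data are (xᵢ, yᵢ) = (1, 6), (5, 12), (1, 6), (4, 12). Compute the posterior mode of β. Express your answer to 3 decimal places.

β̂_MAP = 2.775

log p(β | y) = −Σ(yᵢ − βxᵢ)²/(2·1) − β²/(2·4) + const.
Setting the derivative to zero: Σxᵢ(yᵢ − βxᵢ)/1 − β/4 = 0, so β = Σxᵢyᵢ / (Σxᵢ² + σ²/τ²).
Σxᵢyᵢ = 1·6 + 5·12 + 1·6 + 4·12 = 120; Σxᵢ² = 43; σ²/τ² = 0.25.
β̂_MAP = 120 / (43 + 0.25) = 120/43.25 ≈ 2.775.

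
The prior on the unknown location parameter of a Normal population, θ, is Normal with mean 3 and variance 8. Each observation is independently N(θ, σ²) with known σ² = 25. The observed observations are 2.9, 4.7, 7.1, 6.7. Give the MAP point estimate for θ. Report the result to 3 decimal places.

θ̂_MAP = 4.319

n = 4; x̄ = (2.9 + 4.7 + 7.1 + 6.7)/4 = 21.4/4 = 5.35.
For a Normal prior and Normal likelihood with known variance, the posterior is Normal; its mode equals its mean, the precision-weighted average.
Prior precision 1/σ₀² = 1/8 = 0.125; data precision n/σ² = 4/25 = 0.16.
θ̂ = (0.125·3 + 0.16·5.35) / (0.125 + 0.16) = 1.231/0.285 = 1231/285 ≈ 4.319.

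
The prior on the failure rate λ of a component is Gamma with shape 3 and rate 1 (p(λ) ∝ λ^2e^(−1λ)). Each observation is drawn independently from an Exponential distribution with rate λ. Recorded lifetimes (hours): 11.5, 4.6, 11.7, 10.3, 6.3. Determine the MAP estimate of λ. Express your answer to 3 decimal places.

The Exponential(rate=λ) likelihood is ∝ λ^n e^(−λΣtᵢ). Here n = 5 and Σtᵢ = 11.5 + 4.6 + 11.7 + 10.3 + 6.3 = 44.4.
Posterior ∝ λ^2e^(−1λ) · λ^5e^(−44.4λ) = λ^7e^(−45.4λ), i.e. Gamma(8, 45.4).
Mode = (a−1)/b = 7/45.4 ≈ 0.154.

λ̂_MAP = 0.154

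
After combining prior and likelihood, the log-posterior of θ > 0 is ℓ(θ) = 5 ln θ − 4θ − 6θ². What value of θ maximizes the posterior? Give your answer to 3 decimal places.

ℓ'(θ) = 5/θ − 4 − 12θ. Setting this to zero and multiplying by θ: 12θ² + 4θ − 5 = 0.
θ = (−4 + √(4² + 4·12·5)) / (2·12) = (−4 + √256) / 24 = (−4 + 16)/24 = 1/2.
ℓ''(θ) = −5/θ² − 12 < 0, confirming a maximum.

θ̂_MAP = 0.500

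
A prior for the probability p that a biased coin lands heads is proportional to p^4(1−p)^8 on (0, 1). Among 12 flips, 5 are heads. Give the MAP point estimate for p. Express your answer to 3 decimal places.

p̂_MAP = 0.375

The prior density ∝ p^4(1−p)^8 is the kernel of Beta(5, 9).
Data: 5 successes in 12 trials. The binomial likelihood contributes p^5(1−p)^7, so the posterior is Beta(5+5, 9+7) = Beta(10, 16).
For Beta(a, b) with a, b > 1 the mode is (a−1)/(a+b−2) = 9/24 ≈ 0.375.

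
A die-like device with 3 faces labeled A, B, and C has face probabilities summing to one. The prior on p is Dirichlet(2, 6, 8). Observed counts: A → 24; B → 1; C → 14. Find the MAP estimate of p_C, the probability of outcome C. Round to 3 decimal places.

MAP estimate of p_C = 0.404

The posterior is Dirichlet(αᵢ + nᵢ) = Dirichlet(26, 7, 22).
For a Dirichlet(a₁,…,a_K) with all aᵢ > 1, the mode has j-th component (aⱼ − 1)/(Σaᵢ − K).
Here Σaᵢ = 55 and K = 3, so p_C = (22 − 1)/(55 − 3) = 21/52 ≈ 0.404.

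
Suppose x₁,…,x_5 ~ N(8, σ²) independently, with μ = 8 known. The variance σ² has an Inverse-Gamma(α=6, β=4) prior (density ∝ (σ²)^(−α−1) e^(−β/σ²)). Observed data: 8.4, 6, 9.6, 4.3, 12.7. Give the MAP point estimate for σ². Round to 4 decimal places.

σ̂²_MAP = 2.6579

Sum of squared deviations about the known mean: SS = (8.4−8)² + (6−8)² + (9.6−8)² + (4.3−8)² + (12.7−8)² = 42.5.
The Normal likelihood contributes (σ²)^(−n/2) exp(−SS/(2σ²)), so the posterior is Inverse-Gamma(α + n/2, β + SS/2) = Inverse-Gamma(8.5, 25.25).
The mode of Inverse-Gamma(a, b) is b/(a+1) = 25.25/9.5 ≈ 2.6579.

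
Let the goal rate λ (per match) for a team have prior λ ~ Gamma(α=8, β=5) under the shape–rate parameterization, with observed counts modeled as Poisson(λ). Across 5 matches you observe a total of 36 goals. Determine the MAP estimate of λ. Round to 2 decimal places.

Σxᵢ = 36, n = 5.
Posterior ∝ λ^7e^(−5λ) · λ^36e^(−5λ) = λ^43e^(−10λ), i.e. Gamma(shape=44, rate=10).
The mode of a Gamma(a, b) with a ≥ 1 (shape–rate) is (a−1)/b = 43/10 ≈ 4.30.

λ̂_MAP = 4.30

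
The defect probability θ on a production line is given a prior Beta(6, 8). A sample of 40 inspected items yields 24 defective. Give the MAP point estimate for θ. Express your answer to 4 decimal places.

θ̂_MAP = 0.5577

Prior: Beta(6, 8).
Data: 24 successes in 40 trials. The binomial likelihood contributes θ^24(1−θ)^16, so the posterior is Beta(6+24, 8+16) = Beta(30, 24).
For Beta(a, b) with a, b > 1 the mode is (a−1)/(a+b−2) = 29/52 ≈ 0.5577.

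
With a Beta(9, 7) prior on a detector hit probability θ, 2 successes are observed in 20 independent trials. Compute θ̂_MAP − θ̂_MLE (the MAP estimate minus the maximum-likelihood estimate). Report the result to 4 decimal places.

MAP − MLE = 0.1941

Posterior is Beta(11, 25); MAP = (11−1)/(36−2) = 10/34 ≈ 0.29412.
MLE ignores the prior: θ̂_MLE = k/n = 2/20 ≈ 0.10000.
Difference = 10/34 − 2/20 = 33/170 ≈ 0.1941.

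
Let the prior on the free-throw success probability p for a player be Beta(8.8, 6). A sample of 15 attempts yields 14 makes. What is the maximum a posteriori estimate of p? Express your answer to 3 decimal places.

p̂_MAP = 0.784

Prior: Beta(8.8, 6).
Data: 14 successes in 15 trials. The binomial likelihood contributes p^14(1−p)^1, so the posterior is Beta(8.8+14, 6+1) = Beta(22.8, 7).
For Beta(a, b) with a, b > 1 the mode is (a−1)/(a+b−2) = 21.8/27.8 ≈ 0.784.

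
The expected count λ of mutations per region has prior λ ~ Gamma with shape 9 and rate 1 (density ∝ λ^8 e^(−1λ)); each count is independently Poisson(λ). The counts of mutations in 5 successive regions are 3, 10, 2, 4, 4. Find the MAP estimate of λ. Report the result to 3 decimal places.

λ̂_MAP = 5.167

Σxᵢ = 3+10+2+4+4 = 23, with n = 5.
Posterior ∝ λ^8e^(−1λ) · λ^23e^(−5λ) = λ^31e^(−6λ), i.e. Gamma(shape=32, rate=6).
The mode of a Gamma(a, b) with a ≥ 1 (shape–rate) is (a−1)/b = 31/6 ≈ 5.167.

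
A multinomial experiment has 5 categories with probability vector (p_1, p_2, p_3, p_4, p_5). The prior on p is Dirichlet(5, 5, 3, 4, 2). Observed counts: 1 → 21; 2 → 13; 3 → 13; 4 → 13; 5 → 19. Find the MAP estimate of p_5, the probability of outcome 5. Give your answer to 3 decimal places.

The posterior is Dirichlet(αᵢ + nᵢ) = Dirichlet(26, 18, 16, 17, 21).
For a Dirichlet(a₁,…,a_K) with all aᵢ > 1, the mode has j-th component (aⱼ − 1)/(Σaᵢ − K).
Here Σaᵢ = 98 and K = 5, so p_5 = (21 − 1)/(98 − 5) = 20/93 ≈ 0.215.

MAP estimate: 0.215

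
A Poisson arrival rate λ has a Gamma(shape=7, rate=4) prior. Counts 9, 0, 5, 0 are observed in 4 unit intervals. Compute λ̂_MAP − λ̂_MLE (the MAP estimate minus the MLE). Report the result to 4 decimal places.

MAP − MLE = -1.0000

Σxᵢ = 14. Posterior is Gamma(21, 8); MAP = (21−1)/8 = 20/8 ≈ 2.50000.
MLE = x̄ = 14/4 ≈ 3.50000.
Difference = 20/8 − 14/4 = -1 ≈ -1.0000.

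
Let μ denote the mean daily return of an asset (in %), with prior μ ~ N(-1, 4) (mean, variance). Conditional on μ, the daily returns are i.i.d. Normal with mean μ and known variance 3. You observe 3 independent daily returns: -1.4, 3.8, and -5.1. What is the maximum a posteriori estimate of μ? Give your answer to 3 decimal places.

μ̂_MAP = -0.920

n = 3; x̄ = ((-1.4) + 3.8 + (-5.1))/3 = -2.7/3 = -0.9.
For a Normal prior and Normal likelihood with known variance, the posterior is Normal; its mode equals its mean, the precision-weighted average.
Prior precision 1/σ₀² = 1/4 = 0.25; data precision n/σ² = 3/3 = 1.
μ̂ = (0.25·(-1) + 1·(-0.9)) / (0.25 + 1) = (-1.15)/1.25 = -0.920.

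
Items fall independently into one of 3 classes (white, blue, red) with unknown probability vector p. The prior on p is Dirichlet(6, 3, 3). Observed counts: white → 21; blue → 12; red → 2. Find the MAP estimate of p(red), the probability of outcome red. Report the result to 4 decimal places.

MAP estimate of p(red) = 0.0909

The posterior is Dirichlet(αᵢ + nᵢ) = Dirichlet(27, 15, 5).
For a Dirichlet(a₁,…,a_K) with all aᵢ > 1, the mode has j-th component (aⱼ − 1)/(Σaᵢ − K).
Here Σaᵢ = 47 and K = 3, so p(red) = (5 − 1)/(47 − 3) = 4/44 ≈ 0.0909.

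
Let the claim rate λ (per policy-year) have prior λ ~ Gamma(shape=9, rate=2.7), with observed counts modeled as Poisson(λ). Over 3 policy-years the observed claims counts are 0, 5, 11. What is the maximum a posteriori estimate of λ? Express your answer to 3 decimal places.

Σxᵢ = 0+5+11 = 16, with n = 3.
Posterior ∝ λ^8e^(−2.7λ) · λ^16e^(−3λ) = λ^24e^(−5.7λ), i.e. Gamma(shape=25, rate=5.7).
The mode of a Gamma(a, b) with a ≥ 1 (shape–rate) is (a−1)/b = 24/5.7 ≈ 4.211.

λ̂_MAP = 4.211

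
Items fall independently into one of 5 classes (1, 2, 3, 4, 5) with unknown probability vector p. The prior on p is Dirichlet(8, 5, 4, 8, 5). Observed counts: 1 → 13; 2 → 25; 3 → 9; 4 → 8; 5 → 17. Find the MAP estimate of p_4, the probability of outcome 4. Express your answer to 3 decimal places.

MAP estimate: 0.155

The posterior is Dirichlet(αᵢ + nᵢ) = Dirichlet(21, 30, 13, 16, 22).
For a Dirichlet(a₁,…,a_K) with all aᵢ > 1, the mode has j-th component (aⱼ − 1)/(Σaᵢ − K).
Here Σaᵢ = 102 and K = 5, so p_4 = (16 − 1)/(102 − 5) = 15/97 ≈ 0.155.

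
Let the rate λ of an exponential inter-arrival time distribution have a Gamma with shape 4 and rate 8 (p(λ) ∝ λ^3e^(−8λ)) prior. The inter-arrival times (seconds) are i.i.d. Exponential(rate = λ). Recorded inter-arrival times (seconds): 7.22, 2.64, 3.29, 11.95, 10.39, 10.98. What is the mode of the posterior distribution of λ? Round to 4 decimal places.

λ̂_MAP = 0.1652

The Exponential(rate=λ) likelihood is ∝ λ^n e^(−λΣtᵢ). Here n = 6 and Σtᵢ = 7.22 + 2.64 + 3.29 + 11.95 + 10.39 + 10.98 = 46.47.
Posterior ∝ λ^3e^(−8λ) · λ^6e^(−46.47λ) = λ^9e^(−54.47λ), i.e. Gamma(10, 54.47).
Mode = (a−1)/b = 9/54.47 ≈ 0.1652.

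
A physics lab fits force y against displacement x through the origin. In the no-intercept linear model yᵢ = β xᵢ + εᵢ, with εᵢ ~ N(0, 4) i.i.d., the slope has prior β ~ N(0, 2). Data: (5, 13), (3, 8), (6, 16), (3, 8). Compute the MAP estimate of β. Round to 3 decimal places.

β̂_MAP = 2.580

log p(β | y) = −Σ(yᵢ − βxᵢ)²/(2·4) − β²/(2·2) + const.
Setting the derivative to zero: Σxᵢ(yᵢ − βxᵢ)/4 − β/2 = 0, so β = Σxᵢyᵢ / (Σxᵢ² + σ²/τ²).
Σxᵢyᵢ = 5·13 + 3·8 + 6·16 + 3·8 = 209; Σxᵢ² = 79; σ²/τ² = 2.
β̂_MAP = 209 / (79 + 2) = 209/81 ≈ 2.580.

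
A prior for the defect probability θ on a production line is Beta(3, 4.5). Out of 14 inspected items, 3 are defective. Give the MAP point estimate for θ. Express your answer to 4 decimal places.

θ̂_MAP = 0.2564

Prior: Beta(3, 4.5).
Data: 3 successes in 14 trials. The binomial likelihood contributes θ^3(1−θ)^11, so the posterior is Beta(3+3, 4.5+11) = Beta(6, 15.5).
For Beta(a, b) with a, b > 1 the mode is (a−1)/(a+b−2) = 5/19.5 ≈ 0.2564.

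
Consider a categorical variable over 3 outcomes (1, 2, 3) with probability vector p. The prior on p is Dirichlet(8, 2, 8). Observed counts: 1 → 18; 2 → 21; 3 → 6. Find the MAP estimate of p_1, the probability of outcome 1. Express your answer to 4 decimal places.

The posterior is Dirichlet(αᵢ + nᵢ) = Dirichlet(26, 23, 14).
For a Dirichlet(a₁,…,a_K) with all aᵢ > 1, the mode has j-th component (aⱼ − 1)/(Σaᵢ − K).
Here Σaᵢ = 63 and K = 3, so p_1 = (26 − 1)/(63 − 3) = 25/60 ≈ 0.4167.

MAP estimate: 0.4167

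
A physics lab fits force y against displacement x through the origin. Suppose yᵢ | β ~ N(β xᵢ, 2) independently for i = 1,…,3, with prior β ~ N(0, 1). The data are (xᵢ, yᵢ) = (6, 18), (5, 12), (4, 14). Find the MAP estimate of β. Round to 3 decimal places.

log p(β | y) = −Σ(yᵢ − βxᵢ)²/(2·2) − β²/(2·1) + const.
Setting the derivative to zero: Σxᵢ(yᵢ − βxᵢ)/2 − β/1 = 0, so β = Σxᵢyᵢ / (Σxᵢ² + σ²/τ²).
Σxᵢyᵢ = 6·18 + 5·12 + 4·14 = 224; Σxᵢ² = 77; σ²/τ² = 2.
β̂_MAP = 224 / (77 + 2) = 224/79 ≈ 2.835.

β̂_MAP = 2.835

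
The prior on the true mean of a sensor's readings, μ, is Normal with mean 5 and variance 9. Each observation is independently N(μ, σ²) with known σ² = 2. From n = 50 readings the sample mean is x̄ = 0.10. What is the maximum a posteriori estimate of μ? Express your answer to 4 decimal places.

μ̂_MAP = 0.1217

n = 50, x̄ = 0.10.
For a Normal prior and Normal likelihood with known variance, the posterior is Normal; its mode equals its mean, the precision-weighted average.
Prior precision 1/σ₀² = 1/9; data precision n/σ² = 50/2 = 25.
μ̂ = ((1/9)·5 + 25·0.1) / (1/9 + 25) = (55/18)/(226/9) = 55/452 ≈ 0.1217.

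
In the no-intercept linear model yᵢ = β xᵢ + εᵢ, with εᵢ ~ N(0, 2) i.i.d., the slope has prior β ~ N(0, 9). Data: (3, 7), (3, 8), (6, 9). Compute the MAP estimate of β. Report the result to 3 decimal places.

β̂_MAP = 1.826

log p(β | y) = −Σ(yᵢ − βxᵢ)²/(2·2) − β²/(2·9) + const.
Setting the derivative to zero: Σxᵢ(yᵢ − βxᵢ)/2 − β/9 = 0, so β = Σxᵢyᵢ / (Σxᵢ² + σ²/τ²).
Σxᵢyᵢ = 3·7 + 3·8 + 6·9 = 99; Σxᵢ² = 54; σ²/τ² = 2/9.
β̂_MAP = 99 / (54 + 2/9) = 99/(488/9) = 891/488 ≈ 1.826.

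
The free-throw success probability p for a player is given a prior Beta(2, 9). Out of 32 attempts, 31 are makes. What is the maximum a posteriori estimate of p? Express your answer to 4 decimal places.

Prior: Beta(2, 9).
Data: 31 successes in 32 trials. The binomial likelihood contributes p^31(1−p)^1, so the posterior is Beta(2+31, 9+1) = Beta(33, 10).
For Beta(a, b) with a, b > 1 the mode is (a−1)/(a+b−2) = 32/41 ≈ 0.7805.

p̂_MAP = 0.7805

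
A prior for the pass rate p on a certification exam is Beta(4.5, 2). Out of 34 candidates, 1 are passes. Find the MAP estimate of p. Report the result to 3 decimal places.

Prior: Beta(4.5, 2).
Data: 1 success in 34 trials. The binomial likelihood contributes p(1−p)^33, so the posterior is Beta(4.5+1, 2+33) = Beta(5.5, 35).
For Beta(a, b) with a, b > 1 the mode is (a−1)/(a+b−2) = 4.5/38.5 ≈ 0.117.

p̂_MAP = 0.117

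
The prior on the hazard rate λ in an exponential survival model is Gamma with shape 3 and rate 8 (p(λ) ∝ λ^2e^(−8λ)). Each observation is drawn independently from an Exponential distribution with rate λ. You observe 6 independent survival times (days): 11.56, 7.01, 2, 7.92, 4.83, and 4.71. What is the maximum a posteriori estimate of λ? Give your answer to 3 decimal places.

λ̂_MAP = 0.174

The Exponential(rate=λ) likelihood is ∝ λ^n e^(−λΣtᵢ). Here n = 6 and Σtᵢ = 11.56 + 7.01 + 2 + 7.92 + 4.83 + 4.71 = 38.03.
Posterior ∝ λ^2e^(−8λ) · λ^6e^(−38.03λ) = λ^8e^(−46.03λ), i.e. Gamma(9, 46.03).
Mode = (a−1)/b = 8/46.03 ≈ 0.174.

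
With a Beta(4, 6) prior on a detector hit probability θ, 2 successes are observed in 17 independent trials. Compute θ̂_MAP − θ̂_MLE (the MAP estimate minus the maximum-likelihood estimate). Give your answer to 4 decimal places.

MAP − MLE = 0.0824

Posterior is Beta(6, 21); MAP = (6−1)/(27−2) = 5/25 ≈ 0.20000.
MLE ignores the prior: θ̂_MLE = k/n = 2/17 ≈ 0.11765.
Difference = 5/25 − 2/17 = 7/85 ≈ 0.0824.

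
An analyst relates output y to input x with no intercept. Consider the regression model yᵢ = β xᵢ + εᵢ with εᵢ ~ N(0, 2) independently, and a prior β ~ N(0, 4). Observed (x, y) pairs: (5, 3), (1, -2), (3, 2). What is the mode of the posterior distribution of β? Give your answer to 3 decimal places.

β̂_MAP = 0.535

log p(β | y) = −Σ(yᵢ − βxᵢ)²/(2·2) − β²/(2·4) + const.
Setting the derivative to zero: Σxᵢ(yᵢ − βxᵢ)/2 − β/4 = 0, so β = Σxᵢyᵢ / (Σxᵢ² + σ²/τ²).
Σxᵢyᵢ = 5·3 + 1·(-2) + 3·2 = 19; Σxᵢ² = 35; σ²/τ² = 0.5.
β̂_MAP = 19 / (35 + 0.5) = 19/35.5 ≈ 0.535.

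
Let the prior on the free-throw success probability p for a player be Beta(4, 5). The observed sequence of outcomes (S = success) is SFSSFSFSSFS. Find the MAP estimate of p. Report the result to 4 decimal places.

p̂_MAP = 0.5556

Prior: Beta(4, 5).
Data: 7 successes in 11 trials (from the sequence). The binomial likelihood contributes p^7(1−p)^4, so the posterior is Beta(4+7, 5+4) = Beta(11, 9).
For Beta(a, b) with a, b > 1 the mode is (a−1)/(a+b−2) = 10/18 ≈ 0.5556.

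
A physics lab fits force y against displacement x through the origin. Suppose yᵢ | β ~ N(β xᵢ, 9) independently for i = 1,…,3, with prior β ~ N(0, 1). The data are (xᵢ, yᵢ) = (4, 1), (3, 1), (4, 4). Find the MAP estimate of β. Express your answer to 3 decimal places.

β̂_MAP = 0.460

log p(β | y) = −Σ(yᵢ − βxᵢ)²/(2·9) − β²/(2·1) + const.
Setting the derivative to zero: Σxᵢ(yᵢ − βxᵢ)/9 − β/1 = 0, so β = Σxᵢyᵢ / (Σxᵢ² + σ²/τ²).
Σxᵢyᵢ = 4·1 + 3·1 + 4·4 = 23; Σxᵢ² = 41; σ²/τ² = 9.
β̂_MAP = 23 / (41 + 9) = 23/50 ≈ 0.460.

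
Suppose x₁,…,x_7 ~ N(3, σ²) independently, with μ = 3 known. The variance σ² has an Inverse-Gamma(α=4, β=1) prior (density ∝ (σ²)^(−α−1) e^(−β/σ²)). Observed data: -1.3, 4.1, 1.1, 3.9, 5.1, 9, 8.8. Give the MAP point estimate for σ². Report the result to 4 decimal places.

Sum of squared deviations about the known mean: SS = (-1.3−3)² + (4.1−3)² + (1.1−3)² + (3.9−3)² + (5.1−3)² + (9−3)² + (8.8−3)² = 98.17.
The Normal likelihood contributes (σ²)^(−n/2) exp(−SS/(2σ²)), so the posterior is Inverse-Gamma(α + n/2, β + SS/2) = Inverse-Gamma(7.5, 50.085).
The mode of Inverse-Gamma(a, b) is b/(a+1) = 50.085/8.5 ≈ 5.8924.

σ̂²_MAP = 5.8924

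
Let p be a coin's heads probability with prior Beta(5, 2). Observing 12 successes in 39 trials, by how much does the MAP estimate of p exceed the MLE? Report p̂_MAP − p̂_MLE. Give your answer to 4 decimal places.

Posterior is Beta(17, 29); MAP = (17−1)/(46−2) = 16/44 ≈ 0.36364.
MLE ignores the prior: p̂_MLE = k/n = 12/39 ≈ 0.30769.
Difference = 16/44 − 12/39 = 8/143 ≈ 0.0559.

MAP − MLE = 0.0559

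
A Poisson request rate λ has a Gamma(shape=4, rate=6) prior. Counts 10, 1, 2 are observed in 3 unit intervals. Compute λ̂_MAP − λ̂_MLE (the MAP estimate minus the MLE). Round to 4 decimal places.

MAP − MLE = -2.5556

Σxᵢ = 13. Posterior is Gamma(17, 9); MAP = (17−1)/9 = 16/9 ≈ 1.77778.
MLE = x̄ = 13/3 ≈ 4.33333.
Difference = 16/9 − 13/3 = -23/9 ≈ -2.5556.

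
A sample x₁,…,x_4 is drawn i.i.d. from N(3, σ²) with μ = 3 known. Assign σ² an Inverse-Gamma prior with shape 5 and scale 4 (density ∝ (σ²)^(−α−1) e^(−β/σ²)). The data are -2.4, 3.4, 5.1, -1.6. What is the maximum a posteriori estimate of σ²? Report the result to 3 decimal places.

Sum of squared deviations about the known mean: SS = (-2.4−3)² + (3.4−3)² + (5.1−3)² + (-1.6−3)² = 54.89.
The Normal likelihood contributes (σ²)^(−n/2) exp(−SS/(2σ²)), so the posterior is Inverse-Gamma(α + n/2, β + SS/2) = Inverse-Gamma(7, 31.445).
The mode of Inverse-Gamma(a, b) is b/(a+1) = 31.445/8 ≈ 3.931.

σ̂²_MAP = 3.931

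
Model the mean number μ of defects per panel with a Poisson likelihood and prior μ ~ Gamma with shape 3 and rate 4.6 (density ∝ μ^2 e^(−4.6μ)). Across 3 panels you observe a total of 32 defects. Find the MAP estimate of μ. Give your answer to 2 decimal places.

Σxᵢ = 32, n = 3.
Posterior ∝ μ^2e^(−4.6μ) · μ^32e^(−3μ) = μ^34e^(−7.6μ), i.e. Gamma(shape=35, rate=7.6).
The mode of a Gamma(a, b) with a ≥ 1 (shape–rate) is (a−1)/b = 34/7.6 ≈ 4.47.

μ̂_MAP = 4.47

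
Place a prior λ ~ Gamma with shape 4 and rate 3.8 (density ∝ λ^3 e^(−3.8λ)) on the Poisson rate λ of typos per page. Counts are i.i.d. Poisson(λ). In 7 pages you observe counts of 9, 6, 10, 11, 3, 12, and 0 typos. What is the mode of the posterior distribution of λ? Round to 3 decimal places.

λ̂_MAP = 5.000

Σxᵢ = 9+6+10+11+3+12+0 = 51, with n = 7.
Posterior ∝ λ^3e^(−3.8λ) · λ^51e^(−7λ) = λ^54e^(−10.8λ), i.e. Gamma(shape=55, rate=10.8).
The mode of a Gamma(a, b) with a ≥ 1 (shape–rate) is (a−1)/b = 54/10.8 ≈ 5.000.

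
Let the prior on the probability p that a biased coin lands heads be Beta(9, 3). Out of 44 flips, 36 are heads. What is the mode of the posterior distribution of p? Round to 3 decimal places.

p̂_MAP = 0.815

Prior: Beta(9, 3).
Data: 36 successes in 44 trials. The binomial likelihood contributes p^36(1−p)^8, so the posterior is Beta(9+36, 3+8) = Beta(45, 11).
For Beta(a, b) with a, b > 1 the mode is (a−1)/(a+b−2) = 44/54 ≈ 0.815.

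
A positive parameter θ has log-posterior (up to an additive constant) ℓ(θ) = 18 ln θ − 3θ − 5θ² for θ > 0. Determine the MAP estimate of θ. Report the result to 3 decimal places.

θ̂_MAP = 1.200

ℓ'(θ) = 18/θ − 3 − 10θ. Setting this to zero and multiplying by θ: 10θ² + 3θ − 18 = 0.
θ = (−3 + √(3² + 4·10·18)) / (2·10) = (−3 + √729) / 20 = (−3 + 27)/20 = 6/5.
ℓ''(θ) = −18/θ² − 10 < 0, confirming a maximum.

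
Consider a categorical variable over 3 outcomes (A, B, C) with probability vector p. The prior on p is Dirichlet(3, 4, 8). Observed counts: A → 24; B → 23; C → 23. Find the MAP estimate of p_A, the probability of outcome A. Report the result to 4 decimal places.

The posterior is Dirichlet(αᵢ + nᵢ) = Dirichlet(27, 27, 31).
For a Dirichlet(a₁,…,a_K) with all aᵢ > 1, the mode has j-th component (aⱼ − 1)/(Σaᵢ − K).
Here Σaᵢ = 85 and K = 3, so p_A = (27 − 1)/(85 − 3) = 26/82 ≈ 0.3171.

MAP estimate of p_A = 0.3171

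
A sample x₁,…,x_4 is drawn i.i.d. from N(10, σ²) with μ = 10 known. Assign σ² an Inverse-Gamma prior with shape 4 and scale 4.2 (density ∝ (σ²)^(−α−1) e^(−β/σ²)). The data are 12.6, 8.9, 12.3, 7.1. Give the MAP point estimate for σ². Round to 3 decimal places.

σ̂²_MAP = 2.148

Sum of squared deviations about the known mean: SS = (12.6−10)² + (8.9−10)² + (12.3−10)² + (7.1−10)² = 21.67.
The Normal likelihood contributes (σ²)^(−n/2) exp(−SS/(2σ²)), so the posterior is Inverse-Gamma(α + n/2, β + SS/2) = Inverse-Gamma(6, 15.035).
The mode of Inverse-Gamma(a, b) is b/(a+1) = 15.035/7 ≈ 2.148.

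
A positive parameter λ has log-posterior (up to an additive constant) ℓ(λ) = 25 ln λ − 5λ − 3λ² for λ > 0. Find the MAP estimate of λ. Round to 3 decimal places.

λ̂_MAP = 1.667

ℓ'(λ) = 25/λ − 5 − 6λ. Setting this to zero and multiplying by λ: 6λ² + 5λ − 25 = 0.
λ = (−5 + √(5² + 4·6·25)) / (2·6) = (−5 + √625) / 12 = (−5 + 25)/12 = 5/3.
ℓ''(λ) = −25/λ² − 6 < 0, confirming a maximum.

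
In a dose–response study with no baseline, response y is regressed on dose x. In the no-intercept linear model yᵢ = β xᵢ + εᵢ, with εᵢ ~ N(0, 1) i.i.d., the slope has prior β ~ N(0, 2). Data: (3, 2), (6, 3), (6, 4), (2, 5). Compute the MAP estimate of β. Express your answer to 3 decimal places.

β̂_MAP = 0.678

log p(β | y) = −Σ(yᵢ − βxᵢ)²/(2·1) − β²/(2·2) + const.
Setting the derivative to zero: Σxᵢ(yᵢ − βxᵢ)/1 − β/2 = 0, so β = Σxᵢyᵢ / (Σxᵢ² + σ²/τ²).
Σxᵢyᵢ = 3·2 + 6·3 + 6·4 + 2·5 = 58; Σxᵢ² = 85; σ²/τ² = 0.5.
β̂_MAP = 58 / (85 + 0.5) = 58/85.5 ≈ 0.678.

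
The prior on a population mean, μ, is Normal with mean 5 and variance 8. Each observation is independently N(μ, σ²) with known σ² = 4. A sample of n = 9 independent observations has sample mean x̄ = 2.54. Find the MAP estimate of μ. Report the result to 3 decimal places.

n = 9, x̄ = 2.54.
For a Normal prior and Normal likelihood with known variance, the posterior is Normal; its mode equals its mean, the precision-weighted average.
Prior precision 1/σ₀² = 1/8 = 0.125; data precision n/σ² = 9/4 = 2.25.
μ̂ = (0.125·5 + 2.25·2.54) / (0.125 + 2.25) = 6.34/2.375 = 1268/475 ≈ 2.669.

μ̂_MAP = 2.669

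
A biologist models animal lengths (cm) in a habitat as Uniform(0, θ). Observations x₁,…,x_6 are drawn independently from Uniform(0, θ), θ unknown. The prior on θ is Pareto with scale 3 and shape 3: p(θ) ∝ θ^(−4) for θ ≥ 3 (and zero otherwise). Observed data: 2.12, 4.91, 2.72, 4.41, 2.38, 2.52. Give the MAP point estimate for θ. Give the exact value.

θ̂_MAP = 4.91

The Uniform(0, θ) likelihood is θ^(−n) for θ ≥ max(xᵢ), zero otherwise. Here max(xᵢ) = 4.91.
Posterior ∝ θ^(−4) · θ^(−6) = θ^(−10) on θ ≥ max(3, 4.91) = 4.91.
This density is strictly decreasing in θ, so the posterior mode lies at the lower boundary of the support.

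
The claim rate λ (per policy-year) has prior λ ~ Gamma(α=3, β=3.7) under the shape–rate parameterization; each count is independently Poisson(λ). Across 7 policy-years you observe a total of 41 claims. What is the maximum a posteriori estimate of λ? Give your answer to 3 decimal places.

λ̂_MAP = 4.019

Σxᵢ = 41, n = 7.
Posterior ∝ λ^2e^(−3.7λ) · λ^41e^(−7λ) = λ^43e^(−10.7λ), i.e. Gamma(shape=44, rate=10.7).
The mode of a Gamma(a, b) with a ≥ 1 (shape–rate) is (a−1)/b = 43/10.7 ≈ 4.019.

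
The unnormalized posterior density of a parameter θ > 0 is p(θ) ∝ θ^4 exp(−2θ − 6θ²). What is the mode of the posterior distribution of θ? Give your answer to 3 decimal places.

ℓ'(θ) = 4/θ − 2 − 12θ. Setting this to zero and multiplying by θ: 12θ² + 2θ − 4 = 0.
θ = (−2 + √(2² + 4·12·4)) / (2·12) = (−2 + √196) / 24 = (−2 + 14)/24 = 1/2.
ℓ''(θ) = −4/θ² − 12 < 0, confirming a maximum.

θ̂_MAP = 0.500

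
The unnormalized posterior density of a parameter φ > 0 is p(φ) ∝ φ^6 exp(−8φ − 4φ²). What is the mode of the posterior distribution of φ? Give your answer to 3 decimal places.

ℓ'(φ) = 6/φ − 8 − 8φ. Setting this to zero and multiplying by φ: 8φ² + 8φ − 6 = 0.
φ = (−8 + √(8² + 4·8·6)) / (2·8) = (−8 + √256) / 16 = (−8 + 16)/16 = 1/2.
ℓ''(φ) = −6/φ² − 8 < 0, confirming a maximum.

φ̂_MAP = 0.500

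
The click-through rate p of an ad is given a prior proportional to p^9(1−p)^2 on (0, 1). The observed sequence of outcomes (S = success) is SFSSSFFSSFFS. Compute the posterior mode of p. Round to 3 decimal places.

The prior density ∝ p^9(1−p)^2 is the kernel of Beta(10, 3).
Data: 7 successes in 12 trials (from the sequence). The binomial likelihood contributes p^7(1−p)^5, so the posterior is Beta(10+7, 3+5) = Beta(17, 8).
For Beta(a, b) with a, b > 1 the mode is (a−1)/(a+b−2) = 16/23 ≈ 0.696.

p̂_MAP = 0.696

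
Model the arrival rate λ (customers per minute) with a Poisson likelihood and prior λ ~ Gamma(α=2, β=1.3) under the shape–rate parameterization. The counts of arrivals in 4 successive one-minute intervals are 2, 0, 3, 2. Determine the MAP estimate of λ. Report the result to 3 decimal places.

Σxᵢ = 2+0+3+2 = 7, with n = 4.
Posterior ∝ λe^(−1.3λ) · λ^7e^(−4λ) = λ^8e^(−5.3λ), i.e. Gamma(shape=9, rate=5.3).
The mode of a Gamma(a, b) with a ≥ 1 (shape–rate) is (a−1)/b = 8/5.3 ≈ 1.509.

λ̂_MAP = 1.509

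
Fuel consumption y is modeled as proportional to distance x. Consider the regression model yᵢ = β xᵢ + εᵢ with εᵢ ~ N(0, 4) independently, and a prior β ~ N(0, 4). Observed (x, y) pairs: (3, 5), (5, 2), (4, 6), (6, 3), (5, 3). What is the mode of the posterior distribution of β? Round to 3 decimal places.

log p(β | y) = −Σ(yᵢ − βxᵢ)²/(2·4) − β²/(2·4) + const.
Setting the derivative to zero: Σxᵢ(yᵢ − βxᵢ)/4 − β/4 = 0, so β = Σxᵢyᵢ / (Σxᵢ² + σ²/τ²).
Σxᵢyᵢ = 3·5 + 5·2 + 4·6 + 6·3 + 5·3 = 82; Σxᵢ² = 111; σ²/τ² = 1.
β̂_MAP = 82 / (111 + 1) = 82/112 ≈ 0.732.

β̂_MAP = 0.732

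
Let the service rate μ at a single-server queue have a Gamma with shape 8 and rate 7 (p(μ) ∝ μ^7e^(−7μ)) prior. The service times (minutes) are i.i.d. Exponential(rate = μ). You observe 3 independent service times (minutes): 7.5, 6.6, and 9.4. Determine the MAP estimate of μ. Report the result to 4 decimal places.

μ̂_MAP = 0.3279

The Exponential(rate=μ) likelihood is ∝ μ^n e^(−μΣtᵢ). Here n = 3 and Σtᵢ = 7.5 + 6.6 + 9.4 = 23.5.
Posterior ∝ μ^7e^(−7μ) · μ^3e^(−23.5μ) = μ^10e^(−30.5μ), i.e. Gamma(11, 30.5).
Mode = (a−1)/b = 10/30.5 ≈ 0.3279.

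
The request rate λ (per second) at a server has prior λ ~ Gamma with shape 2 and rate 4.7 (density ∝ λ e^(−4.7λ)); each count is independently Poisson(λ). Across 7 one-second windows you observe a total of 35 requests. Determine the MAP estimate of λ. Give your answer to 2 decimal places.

λ̂_MAP = 3.08

Σxᵢ = 35, n = 7.
Posterior ∝ λe^(−4.7λ) · λ^35e^(−7λ) = λ^36e^(−11.7λ), i.e. Gamma(shape=37, rate=11.7).
The mode of a Gamma(a, b) with a ≥ 1 (shape–rate) is (a−1)/b = 36/11.7 ≈ 3.08.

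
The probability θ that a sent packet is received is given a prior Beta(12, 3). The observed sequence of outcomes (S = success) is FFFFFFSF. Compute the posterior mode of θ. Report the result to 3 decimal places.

Prior: Beta(12, 3).
Data: 1 success in 8 trials (from the sequence). The binomial likelihood contributes θ(1−θ)^7, so the posterior is Beta(12+1, 3+7) = Beta(13, 10).
For Beta(a, b) with a, b > 1 the mode is (a−1)/(a+b−2) = 12/21 ≈ 0.571.

θ̂_MAP = 0.571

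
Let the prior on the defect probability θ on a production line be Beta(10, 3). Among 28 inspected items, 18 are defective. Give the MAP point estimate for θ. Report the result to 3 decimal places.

θ̂_MAP = 0.692

Prior: Beta(10, 3).
Data: 18 successes in 28 trials. The binomial likelihood contributes θ^18(1−θ)^10, so the posterior is Beta(10+18, 3+10) = Beta(28, 13).
For Beta(a, b) with a, b > 1 the mode is (a−1)/(a+b−2) = 27/39 ≈ 0.692.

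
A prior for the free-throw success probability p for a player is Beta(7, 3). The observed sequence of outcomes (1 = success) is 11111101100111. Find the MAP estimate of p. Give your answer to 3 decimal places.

Prior: Beta(7, 3).
Data: 11 successes in 14 trials (from the sequence). The binomial likelihood contributes p^11(1−p)^3, so the posterior is Beta(7+11, 3+3) = Beta(18, 6).
For Beta(a, b) with a, b > 1 the mode is (a−1)/(a+b−2) = 17/22 ≈ 0.773.

p̂_MAP = 0.773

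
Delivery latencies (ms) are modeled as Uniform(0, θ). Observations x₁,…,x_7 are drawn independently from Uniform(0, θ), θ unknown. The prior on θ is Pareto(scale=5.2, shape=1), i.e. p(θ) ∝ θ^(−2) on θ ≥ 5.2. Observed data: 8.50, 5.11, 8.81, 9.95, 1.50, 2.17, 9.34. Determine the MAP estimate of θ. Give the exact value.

θ̂_MAP = 9.95

The Uniform(0, θ) likelihood is θ^(−n) for θ ≥ max(xᵢ), zero otherwise. Here max(xᵢ) = 9.95.
Posterior ∝ θ^(−2) · θ^(−7) = θ^(−9) on θ ≥ max(5.2, 9.95) = 9.95.
This density is strictly decreasing in θ, so the posterior mode lies at the lower boundary of the support.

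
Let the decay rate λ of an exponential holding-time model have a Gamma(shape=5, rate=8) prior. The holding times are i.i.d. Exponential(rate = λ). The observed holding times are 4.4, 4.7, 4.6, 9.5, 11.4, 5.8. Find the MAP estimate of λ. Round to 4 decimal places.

The Exponential(rate=λ) likelihood is ∝ λ^n e^(−λΣtᵢ). Here n = 6 and Σtᵢ = 4.4 + 4.7 + 4.6 + 9.5 + 11.4 + 5.8 = 40.4.
Posterior ∝ λ^4e^(−8λ) · λ^6e^(−40.4λ) = λ^10e^(−48.4λ), i.e. Gamma(11, 48.4).
Mode = (a−1)/b = 10/48.4 ≈ 0.2066.

λ̂_MAP = 0.2066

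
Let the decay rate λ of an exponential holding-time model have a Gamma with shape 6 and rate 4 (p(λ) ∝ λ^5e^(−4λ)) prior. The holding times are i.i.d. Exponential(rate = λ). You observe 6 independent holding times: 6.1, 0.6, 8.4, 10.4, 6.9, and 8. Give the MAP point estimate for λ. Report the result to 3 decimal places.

λ̂_MAP = 0.248

The Exponential(rate=λ) likelihood is ∝ λ^n e^(−λΣtᵢ). Here n = 6 and Σtᵢ = 6.1 + 0.6 + 8.4 + 10.4 + 6.9 + 8 = 40.4.
Posterior ∝ λ^5e^(−4λ) · λ^6e^(−40.4λ) = λ^11e^(−44.4λ), i.e. Gamma(12, 44.4).
Mode = (a−1)/b = 11/44.4 ≈ 0.248.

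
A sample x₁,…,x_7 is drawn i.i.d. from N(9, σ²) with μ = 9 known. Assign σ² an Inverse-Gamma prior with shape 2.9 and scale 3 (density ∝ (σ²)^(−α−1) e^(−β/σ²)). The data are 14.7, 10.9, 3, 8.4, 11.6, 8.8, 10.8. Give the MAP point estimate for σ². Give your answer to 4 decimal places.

σ̂²_MAP = 5.9797

Sum of squared deviations about the known mean: SS = (14.7−9)² + (10.9−9)² + (3−9)² + (8.4−9)² + (11.6−9)² + (8.8−9)² + (10.8−9)² = 82.5.
The Normal likelihood contributes (σ²)^(−n/2) exp(−SS/(2σ²)), so the posterior is Inverse-Gamma(α + n/2, β + SS/2) = Inverse-Gamma(6.4, 44.25).
The mode of Inverse-Gamma(a, b) is b/(a+1) = 44.25/7.4 ≈ 5.9797.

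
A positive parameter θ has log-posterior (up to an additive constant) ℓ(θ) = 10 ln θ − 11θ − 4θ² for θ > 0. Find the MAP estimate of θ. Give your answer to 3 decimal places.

ℓ'(θ) = 10/θ − 11 − 8θ. Setting this to zero and multiplying by θ: 8θ² + 11θ − 10 = 0.
θ = (−11 + √(11² + 4·8·10)) / (2·8) = (−11 + √441) / 16 = (−11 + 21)/16 = 5/8.
ℓ''(θ) = −10/θ² − 8 < 0, confirming a maximum.

θ̂_MAP = 0.625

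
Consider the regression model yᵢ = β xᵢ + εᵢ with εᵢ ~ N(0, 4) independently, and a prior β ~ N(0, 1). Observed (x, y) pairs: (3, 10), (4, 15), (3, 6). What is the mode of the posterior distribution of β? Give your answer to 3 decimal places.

β̂_MAP = 2.842

log p(β | y) = −Σ(yᵢ − βxᵢ)²/(2·4) − β²/(2·1) + const.
Setting the derivative to zero: Σxᵢ(yᵢ − βxᵢ)/4 − β/1 = 0, so β = Σxᵢyᵢ / (Σxᵢ² + σ²/τ²).
Σxᵢyᵢ = 3·10 + 4·15 + 3·6 = 108; Σxᵢ² = 34; σ²/τ² = 4.
β̂_MAP = 108 / (34 + 4) = 108/38 ≈ 2.842.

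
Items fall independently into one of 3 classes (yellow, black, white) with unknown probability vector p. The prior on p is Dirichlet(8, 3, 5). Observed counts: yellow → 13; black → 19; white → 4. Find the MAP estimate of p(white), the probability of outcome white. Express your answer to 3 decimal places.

The posterior is Dirichlet(αᵢ + nᵢ) = Dirichlet(21, 22, 9).
For a Dirichlet(a₁,…,a_K) with all aᵢ > 1, the mode has j-th component (aⱼ − 1)/(Σaᵢ − K).
Here Σaᵢ = 52 and K = 3, so p(white) = (9 − 1)/(52 − 3) = 8/49 ≈ 0.163.

MAP estimate of p(white) = 0.163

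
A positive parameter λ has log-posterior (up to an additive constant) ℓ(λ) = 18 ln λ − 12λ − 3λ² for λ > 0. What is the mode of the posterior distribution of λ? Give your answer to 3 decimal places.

ℓ'(λ) = 18/λ − 12 − 6λ. Setting this to zero and multiplying by λ: 6λ² + 12λ − 18 = 0.
λ = (−12 + √(12² + 4·6·18)) / (2·6) = (−12 + √576) / 12 = (−12 + 24)/12 = 1.
ℓ''(λ) = −18/λ² − 6 < 0, confirming a maximum.

λ̂_MAP = 1.000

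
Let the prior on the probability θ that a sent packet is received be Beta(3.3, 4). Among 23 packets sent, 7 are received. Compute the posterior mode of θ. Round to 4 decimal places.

Prior: Beta(3.3, 4).
Data: 7 successes in 23 trials. The binomial likelihood contributes θ^7(1−θ)^16, so the posterior is Beta(3.3+7, 4+16) = Beta(10.3, 20).
For Beta(a, b) with a, b > 1 the mode is (a−1)/(a+b−2) = 9.3/28.3 ≈ 0.3286.

θ̂_MAP = 0.3286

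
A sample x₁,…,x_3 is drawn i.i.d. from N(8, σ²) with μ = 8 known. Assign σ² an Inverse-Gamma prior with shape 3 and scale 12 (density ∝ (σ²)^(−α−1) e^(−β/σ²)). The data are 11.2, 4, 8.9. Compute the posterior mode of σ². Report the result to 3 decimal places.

σ̂²_MAP = 4.641

Sum of squared deviations about the known mean: SS = (11.2−8)² + (4−8)² + (8.9−8)² = 27.05.
The Normal likelihood contributes (σ²)^(−n/2) exp(−SS/(2σ²)), so the posterior is Inverse-Gamma(α + n/2, β + SS/2) = Inverse-Gamma(4.5, 25.525).
The mode of Inverse-Gamma(a, b) is b/(a+1) = 25.525/5.5 ≈ 4.641.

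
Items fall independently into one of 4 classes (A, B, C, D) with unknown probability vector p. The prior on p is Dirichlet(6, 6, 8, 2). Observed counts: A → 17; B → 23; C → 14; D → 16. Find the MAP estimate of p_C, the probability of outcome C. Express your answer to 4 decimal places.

The posterior is Dirichlet(αᵢ + nᵢ) = Dirichlet(23, 29, 22, 18).
For a Dirichlet(a₁,…,a_K) with all aᵢ > 1, the mode has j-th component (aⱼ − 1)/(Σaᵢ − K).
Here Σaᵢ = 92 and K = 4, so p_C = (22 − 1)/(92 − 4) = 21/88 ≈ 0.2386.

MAP estimate of p_C = 0.2386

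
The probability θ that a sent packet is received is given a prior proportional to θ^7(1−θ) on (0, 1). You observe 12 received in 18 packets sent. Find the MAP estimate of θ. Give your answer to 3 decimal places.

θ̂_MAP = 0.731

The prior density ∝ θ^7(1−θ)^1 is the kernel of Beta(8, 2).
Data: 12 successes in 18 trials. The binomial likelihood contributes θ^12(1−θ)^6, so the posterior is Beta(8+12, 2+6) = Beta(20, 8).
For Beta(a, b) with a, b > 1 the mode is (a−1)/(a+b−2) = 19/26 ≈ 0.731.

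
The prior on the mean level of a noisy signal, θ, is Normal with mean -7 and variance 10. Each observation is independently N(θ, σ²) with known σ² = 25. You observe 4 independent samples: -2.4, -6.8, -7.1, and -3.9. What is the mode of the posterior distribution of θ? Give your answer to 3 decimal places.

n = 4; x̄ = ((-2.4) + (-6.8) + (-7.1) + (-3.9))/4 = -20.2/4 = -5.05.
For a Normal prior and Normal likelihood with known variance, the posterior is Normal; its mode equals its mean, the precision-weighted average.
Prior precision 1/σ₀² = 1/10 = 0.1; data precision n/σ² = 4/25 = 0.16.
θ̂ = (0.1·(-7) + 0.16·(-5.05)) / (0.1 + 0.16) = (-1.508)/0.26 = -5.800.

θ̂_MAP = -5.800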